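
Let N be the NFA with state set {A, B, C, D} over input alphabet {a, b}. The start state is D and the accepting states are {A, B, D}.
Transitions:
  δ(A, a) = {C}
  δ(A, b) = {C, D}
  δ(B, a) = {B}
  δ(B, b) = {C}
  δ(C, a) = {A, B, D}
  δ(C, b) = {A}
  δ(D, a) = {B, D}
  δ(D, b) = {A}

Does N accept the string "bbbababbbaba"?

Start: {D}
read b: {A}
read b: {C, D}
read b: {A}
read a: {C}
read b: {A}
read a: {C}
read b: {A}
read b: {C, D}
read b: {A}
read a: {C}
read b: {A}
read a: {C}
Reachable ∩ accepting = {} — empty.

rejected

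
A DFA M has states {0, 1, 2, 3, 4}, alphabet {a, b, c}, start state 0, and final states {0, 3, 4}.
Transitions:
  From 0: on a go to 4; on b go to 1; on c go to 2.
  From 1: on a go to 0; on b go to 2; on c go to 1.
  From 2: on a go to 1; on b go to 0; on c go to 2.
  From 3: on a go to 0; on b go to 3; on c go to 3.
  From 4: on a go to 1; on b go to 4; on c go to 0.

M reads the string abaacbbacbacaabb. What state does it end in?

0

0 --a--> 4
4 --b--> 4
4 --a--> 1
1 --a--> 0
0 --c--> 2
2 --b--> 0
0 --b--> 1
1 --a--> 0
0 --c--> 2
2 --b--> 0
0 --a--> 4
4 --c--> 0
0 --a--> 4
4 --a--> 1
1 --b--> 2
2 --b--> 0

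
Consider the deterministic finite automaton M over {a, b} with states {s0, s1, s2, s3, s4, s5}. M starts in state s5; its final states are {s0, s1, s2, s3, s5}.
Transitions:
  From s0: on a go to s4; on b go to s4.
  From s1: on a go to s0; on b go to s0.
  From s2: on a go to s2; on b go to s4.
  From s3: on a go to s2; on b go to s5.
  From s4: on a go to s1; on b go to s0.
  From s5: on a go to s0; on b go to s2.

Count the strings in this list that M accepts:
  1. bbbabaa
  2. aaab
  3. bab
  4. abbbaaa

2

bbbabaa: accepted
aaab: accepted
bab: rejected
abbbaaa: rejected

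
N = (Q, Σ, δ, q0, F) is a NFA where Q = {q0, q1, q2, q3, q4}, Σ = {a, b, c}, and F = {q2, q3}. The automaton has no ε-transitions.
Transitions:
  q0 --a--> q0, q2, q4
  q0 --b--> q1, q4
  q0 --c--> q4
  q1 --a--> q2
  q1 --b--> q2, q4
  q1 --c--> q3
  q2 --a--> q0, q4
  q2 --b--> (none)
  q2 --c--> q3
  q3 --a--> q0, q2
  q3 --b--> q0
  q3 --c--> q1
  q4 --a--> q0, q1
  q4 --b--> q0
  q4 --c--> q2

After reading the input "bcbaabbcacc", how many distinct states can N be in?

Start: {q0}
read b: {q1, q4}
read c: {q2, q3}
read b: {q0}
read a: {q0, q2, q4}
read a: {q0, q1, q2, q4}
read b: {q0, q1, q2, q4}
read b: {q0, q1, q2, q4}
read c: {q2, q3, q4}
read a: {q0, q1, q2, q4}
read c: {q2, q3, q4}
read c: {q1, q2, q3}
Final reachable set {q1, q2, q3} has 3 states.

3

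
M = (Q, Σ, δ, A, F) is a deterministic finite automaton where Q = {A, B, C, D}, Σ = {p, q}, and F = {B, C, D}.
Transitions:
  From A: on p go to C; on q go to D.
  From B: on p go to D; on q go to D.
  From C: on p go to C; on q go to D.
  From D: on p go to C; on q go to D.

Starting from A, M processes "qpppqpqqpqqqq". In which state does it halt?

A --q--> D
D --p--> C
C --p--> C
C --p--> C
C --q--> D
D --p--> C
C --q--> D
D --q--> D
D --p--> C
C --q--> D
D --q--> D
D --q--> D
D --q--> D

D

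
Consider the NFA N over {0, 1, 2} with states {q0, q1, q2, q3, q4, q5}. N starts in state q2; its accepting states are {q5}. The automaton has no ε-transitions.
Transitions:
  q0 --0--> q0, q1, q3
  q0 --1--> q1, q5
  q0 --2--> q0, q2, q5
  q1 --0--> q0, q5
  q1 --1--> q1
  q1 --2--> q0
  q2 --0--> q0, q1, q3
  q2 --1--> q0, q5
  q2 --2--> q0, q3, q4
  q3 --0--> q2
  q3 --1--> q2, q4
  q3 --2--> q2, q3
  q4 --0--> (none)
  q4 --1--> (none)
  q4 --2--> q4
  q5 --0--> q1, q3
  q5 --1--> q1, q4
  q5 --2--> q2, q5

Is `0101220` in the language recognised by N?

Start: {q2}
read 0: {q0, q1, q3}
read 1: {q1, q2, q4, q5}
read 0: {q0, q1, q3, q5}
read 1: {q1, q2, q4, q5}
read 2: {q0, q2, q3, q4, q5}
read 2: {q0, q2, q3, q4, q5}
read 0: {q0, q1, q2, q3}
Reachable ∩ accepting = {} — empty.

rejected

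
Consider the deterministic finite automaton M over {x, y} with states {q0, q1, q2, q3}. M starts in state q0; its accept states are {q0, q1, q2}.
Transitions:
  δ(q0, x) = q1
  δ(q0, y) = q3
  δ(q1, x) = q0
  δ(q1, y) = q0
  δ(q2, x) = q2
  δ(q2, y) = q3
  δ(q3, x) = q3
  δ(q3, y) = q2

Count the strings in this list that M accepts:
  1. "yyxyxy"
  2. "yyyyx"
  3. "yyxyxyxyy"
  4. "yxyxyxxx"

3

"yyxyxy": accepted
"yyyyx": accepted
"yyxyxyxyy": accepted
"yxyxyxxx": rejected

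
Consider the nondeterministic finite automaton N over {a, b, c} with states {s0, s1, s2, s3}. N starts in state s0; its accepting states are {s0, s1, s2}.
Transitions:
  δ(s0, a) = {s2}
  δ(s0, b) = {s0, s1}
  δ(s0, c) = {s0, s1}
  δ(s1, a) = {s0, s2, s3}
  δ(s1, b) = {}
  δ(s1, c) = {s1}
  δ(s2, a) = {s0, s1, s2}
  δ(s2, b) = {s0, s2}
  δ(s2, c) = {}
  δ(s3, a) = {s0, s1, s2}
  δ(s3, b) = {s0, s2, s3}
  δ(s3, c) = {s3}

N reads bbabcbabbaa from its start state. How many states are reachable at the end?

Start: {s0}
read b: {s0, s1}
read b: {s0, s1}
read a: {s0, s2, s3}
read b: {s0, s1, s2, s3}
read c: {s0, s1, s3}
read b: {s0, s1, s2, s3}
read a: {s0, s1, s2, s3}
read b: {s0, s1, s2, s3}
read b: {s0, s1, s2, s3}
read a: {s0, s1, s2, s3}
read a: {s0, s1, s2, s3}
Final reachable set {s0, s1, s2, s3} has 4 states.

4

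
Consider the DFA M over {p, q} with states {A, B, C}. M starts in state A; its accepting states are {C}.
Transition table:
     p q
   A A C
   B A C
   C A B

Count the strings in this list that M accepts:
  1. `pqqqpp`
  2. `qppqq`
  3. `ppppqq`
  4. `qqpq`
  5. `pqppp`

1

`pqqqpp`: rejected
`qppqq`: rejected
`ppppqq`: rejected
`qqpq`: accepted
`pqppp`: rejected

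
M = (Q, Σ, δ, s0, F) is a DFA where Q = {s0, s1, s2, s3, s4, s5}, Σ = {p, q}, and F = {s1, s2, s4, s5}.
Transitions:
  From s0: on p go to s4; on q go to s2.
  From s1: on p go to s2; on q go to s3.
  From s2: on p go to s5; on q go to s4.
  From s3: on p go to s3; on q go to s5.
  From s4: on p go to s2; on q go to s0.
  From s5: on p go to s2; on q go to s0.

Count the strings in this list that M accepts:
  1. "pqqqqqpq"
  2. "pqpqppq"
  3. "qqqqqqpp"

"pqqqqqpq": rejected
"pqpqppq": accepted
"qqqqqqpp": accepted

2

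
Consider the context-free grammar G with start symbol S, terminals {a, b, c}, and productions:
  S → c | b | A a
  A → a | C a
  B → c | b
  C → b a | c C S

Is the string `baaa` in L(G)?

S ⇒ Aa ⇒ Caa ⇒ baaa

yes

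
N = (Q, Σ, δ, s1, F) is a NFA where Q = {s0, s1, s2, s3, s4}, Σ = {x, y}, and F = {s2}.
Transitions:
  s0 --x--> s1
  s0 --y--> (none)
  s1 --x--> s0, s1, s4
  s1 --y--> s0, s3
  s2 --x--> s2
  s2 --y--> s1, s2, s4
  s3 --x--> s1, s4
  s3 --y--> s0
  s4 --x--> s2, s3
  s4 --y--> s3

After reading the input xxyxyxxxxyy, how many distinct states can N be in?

5

Start: {s1}
read x: {s0, s1, s4}
read x: {s0, s1, s2, s3, s4}
read y: {s0, s1, s2, s3, s4}
read x: {s0, s1, s2, s3, s4}
read y: {s0, s1, s2, s3, s4}
read x: {s0, s1, s2, s3, s4}
read x: {s0, s1, s2, s3, s4}
read x: {s0, s1, s2, s3, s4}
read x: {s0, s1, s2, s3, s4}
read y: {s0, s1, s2, s3, s4}
read y: {s0, s1, s2, s3, s4}
Final reachable set {s0, s1, s2, s3, s4} has 5 states.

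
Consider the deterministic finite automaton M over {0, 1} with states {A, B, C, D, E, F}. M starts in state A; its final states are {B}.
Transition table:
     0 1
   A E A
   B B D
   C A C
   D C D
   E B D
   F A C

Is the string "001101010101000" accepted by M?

A --0--> E
E --0--> B
B --1--> D
D --1--> D
D --0--> C
C --1--> C
C --0--> A
A --1--> A
A --0--> E
E --1--> D
D --0--> C
C --1--> C
C --0--> A
A --0--> E
E --0--> B
End in state B, which is an accepting state.

accepted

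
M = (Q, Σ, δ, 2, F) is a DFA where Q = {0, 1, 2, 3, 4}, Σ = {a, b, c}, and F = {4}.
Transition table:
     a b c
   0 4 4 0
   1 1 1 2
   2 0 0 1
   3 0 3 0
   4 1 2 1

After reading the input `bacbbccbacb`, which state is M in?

2 --b--> 0
0 --a--> 4
4 --c--> 1
1 --b--> 1
1 --b--> 1
1 --c--> 2
2 --c--> 1
1 --b--> 1
1 --a--> 1
1 --c--> 2
2 --b--> 0

0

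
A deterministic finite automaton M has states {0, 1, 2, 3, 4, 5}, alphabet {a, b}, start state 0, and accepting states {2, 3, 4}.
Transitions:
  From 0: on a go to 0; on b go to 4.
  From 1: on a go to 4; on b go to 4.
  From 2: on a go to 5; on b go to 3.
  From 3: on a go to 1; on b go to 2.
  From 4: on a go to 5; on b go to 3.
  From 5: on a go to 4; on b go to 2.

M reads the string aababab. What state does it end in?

2

0 --a--> 0
0 --a--> 0
0 --b--> 4
4 --a--> 5
5 --b--> 2
2 --a--> 5
5 --b--> 2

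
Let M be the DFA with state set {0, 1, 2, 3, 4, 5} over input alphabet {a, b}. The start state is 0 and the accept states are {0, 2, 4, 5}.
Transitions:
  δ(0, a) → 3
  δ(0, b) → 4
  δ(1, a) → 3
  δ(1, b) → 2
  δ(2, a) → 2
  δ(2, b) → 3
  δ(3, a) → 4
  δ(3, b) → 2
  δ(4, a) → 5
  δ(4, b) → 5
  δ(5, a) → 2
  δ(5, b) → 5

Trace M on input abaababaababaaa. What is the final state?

2

0 --a--> 3
3 --b--> 2
2 --a--> 2
2 --a--> 2
2 --b--> 3
3 --a--> 4
4 --b--> 5
5 --a--> 2
2 --a--> 2
2 --b--> 3
3 --a--> 4
4 --b--> 5
5 --a--> 2
2 --a--> 2
2 --a--> 2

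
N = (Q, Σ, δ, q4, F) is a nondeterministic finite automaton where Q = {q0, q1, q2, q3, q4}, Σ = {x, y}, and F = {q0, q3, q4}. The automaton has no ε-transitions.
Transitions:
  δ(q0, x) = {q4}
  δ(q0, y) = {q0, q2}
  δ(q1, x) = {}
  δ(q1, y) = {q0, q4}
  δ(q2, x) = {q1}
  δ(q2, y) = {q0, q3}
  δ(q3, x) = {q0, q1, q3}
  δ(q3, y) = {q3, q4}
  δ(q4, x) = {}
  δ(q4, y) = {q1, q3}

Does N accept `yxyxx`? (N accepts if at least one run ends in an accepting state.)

accepted

Start: {q4}
read y: {q1, q3}
read x: {q0, q1, q3}
read y: {q0, q2, q3, q4}
read x: {q0, q1, q3, q4}
read x: {q0, q1, q3, q4}
Reachable ∩ accepting = {q0, q3, q4} — nonempty.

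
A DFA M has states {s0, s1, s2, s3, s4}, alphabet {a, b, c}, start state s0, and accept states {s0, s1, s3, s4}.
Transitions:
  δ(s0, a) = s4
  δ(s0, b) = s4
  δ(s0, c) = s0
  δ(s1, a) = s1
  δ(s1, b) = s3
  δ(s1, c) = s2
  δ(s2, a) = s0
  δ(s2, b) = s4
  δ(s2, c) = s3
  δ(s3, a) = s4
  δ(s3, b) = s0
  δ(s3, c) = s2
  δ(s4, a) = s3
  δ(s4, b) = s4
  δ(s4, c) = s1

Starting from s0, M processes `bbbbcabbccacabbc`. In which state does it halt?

s0 --b--> s4
s4 --b--> s4
s4 --b--> s4
s4 --b--> s4
s4 --c--> s1
s1 --a--> s1
s1 --b--> s3
s3 --b--> s0
s0 --c--> s0
s0 --c--> s0
s0 --a--> s4
s4 --c--> s1
s1 --a--> s1
s1 --b--> s3
s3 --b--> s0
s0 --c--> s0

s0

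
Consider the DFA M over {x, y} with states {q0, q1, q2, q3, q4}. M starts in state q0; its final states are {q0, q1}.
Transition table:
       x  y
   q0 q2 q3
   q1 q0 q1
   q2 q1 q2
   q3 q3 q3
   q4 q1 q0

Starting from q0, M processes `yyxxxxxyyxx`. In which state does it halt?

q0 --y--> q3
q3 --y--> q3
q3 --x--> q3
q3 --x--> q3
q3 --x--> q3
q3 --x--> q3
q3 --x--> q3
q3 --y--> q3
q3 --y--> q3
q3 --x--> q3
q3 --x--> q3

q3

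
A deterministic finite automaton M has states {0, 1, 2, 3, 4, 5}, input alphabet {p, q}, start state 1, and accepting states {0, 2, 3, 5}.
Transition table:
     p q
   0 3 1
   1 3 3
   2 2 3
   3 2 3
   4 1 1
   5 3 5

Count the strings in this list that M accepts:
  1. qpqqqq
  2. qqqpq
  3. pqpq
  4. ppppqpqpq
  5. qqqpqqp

qpqqqq: accepted
qqqpq: accepted
pqpq: accepted
ppppqpqpq: accepted
qqqpqqp: accepted

5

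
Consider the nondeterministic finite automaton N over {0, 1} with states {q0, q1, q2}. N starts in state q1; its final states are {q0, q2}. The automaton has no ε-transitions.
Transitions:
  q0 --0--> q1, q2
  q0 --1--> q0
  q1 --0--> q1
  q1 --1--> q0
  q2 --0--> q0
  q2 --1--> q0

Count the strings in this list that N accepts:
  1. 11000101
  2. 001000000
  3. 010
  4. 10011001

4

11000101: accepted
001000000: accepted
010: accepted
10011001: accepted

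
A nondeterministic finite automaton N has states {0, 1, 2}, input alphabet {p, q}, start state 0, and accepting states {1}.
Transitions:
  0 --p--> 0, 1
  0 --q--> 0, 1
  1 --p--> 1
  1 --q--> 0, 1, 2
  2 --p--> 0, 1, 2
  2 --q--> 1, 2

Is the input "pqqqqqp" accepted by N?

accepted

Start: {0}
read p: {0, 1}
read q: {0, 1, 2}
read q: {0, 1, 2}
read q: {0, 1, 2}
read q: {0, 1, 2}
read q: {0, 1, 2}
read p: {0, 1, 2}
Reachable ∩ accepting = {1} — nonempty.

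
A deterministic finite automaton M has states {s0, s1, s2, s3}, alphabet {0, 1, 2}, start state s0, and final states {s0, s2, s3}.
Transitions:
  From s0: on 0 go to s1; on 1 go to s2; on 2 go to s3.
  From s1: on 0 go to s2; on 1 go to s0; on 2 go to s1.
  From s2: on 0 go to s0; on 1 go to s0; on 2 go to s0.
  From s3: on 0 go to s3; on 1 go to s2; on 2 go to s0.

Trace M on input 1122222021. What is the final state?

s0 --1--> s2
s2 --1--> s0
s0 --2--> s3
s3 --2--> s0
s0 --2--> s3
s3 --2--> s0
s0 --2--> s3
s3 --0--> s3
s3 --2--> s0
s0 --1--> s2

s2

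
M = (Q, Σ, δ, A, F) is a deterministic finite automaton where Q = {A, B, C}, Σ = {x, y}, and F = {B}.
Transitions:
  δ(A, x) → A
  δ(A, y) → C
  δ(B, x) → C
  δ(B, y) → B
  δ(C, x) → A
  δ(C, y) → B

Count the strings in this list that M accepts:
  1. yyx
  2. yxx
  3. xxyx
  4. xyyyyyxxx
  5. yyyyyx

yyx: rejected
yxx: rejected
xxyx: rejected
xyyyyyxxx: rejected
yyyyyx: rejected

0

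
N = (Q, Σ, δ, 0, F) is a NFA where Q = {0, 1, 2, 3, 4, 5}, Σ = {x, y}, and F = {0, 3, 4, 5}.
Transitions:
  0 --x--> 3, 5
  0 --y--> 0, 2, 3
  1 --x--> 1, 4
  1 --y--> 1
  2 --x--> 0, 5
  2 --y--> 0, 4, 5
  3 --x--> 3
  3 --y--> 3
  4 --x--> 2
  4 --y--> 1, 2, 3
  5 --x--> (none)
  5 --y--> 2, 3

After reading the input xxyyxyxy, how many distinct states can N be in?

Start: {0}
read x: {3, 5}
read x: {3}
read y: {3}
read y: {3}
read x: {3}
read y: {3}
read x: {3}
read y: {3}
Final reachable set {3} has 1 state.

1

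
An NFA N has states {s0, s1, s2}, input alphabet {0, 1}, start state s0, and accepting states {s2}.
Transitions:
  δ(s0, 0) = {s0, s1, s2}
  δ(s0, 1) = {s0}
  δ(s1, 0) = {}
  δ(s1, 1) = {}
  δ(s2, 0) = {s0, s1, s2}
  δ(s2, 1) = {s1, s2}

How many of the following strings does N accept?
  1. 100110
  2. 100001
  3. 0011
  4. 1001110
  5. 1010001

5

100110: accepted
100001: accepted
0011: accepted
1001110: accepted
1010001: accepted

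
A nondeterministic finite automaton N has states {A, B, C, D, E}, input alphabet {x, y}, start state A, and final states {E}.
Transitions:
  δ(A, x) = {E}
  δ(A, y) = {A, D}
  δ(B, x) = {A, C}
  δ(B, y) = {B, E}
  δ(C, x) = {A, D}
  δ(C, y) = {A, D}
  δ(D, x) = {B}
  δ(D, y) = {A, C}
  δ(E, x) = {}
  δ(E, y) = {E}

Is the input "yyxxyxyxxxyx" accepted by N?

accepted

Start: {A}
read y: {A, D}
read y: {A, C, D}
read x: {A, B, D, E}
read x: {A, B, C, E}
read y: {A, B, D, E}
read x: {A, B, C, E}
read y: {A, B, D, E}
read x: {A, B, C, E}
read x: {A, C, D, E}
read x: {A, B, D, E}
read y: {A, B, C, D, E}
read x: {A, B, C, D, E}
Reachable ∩ accepting = {E} — nonempty.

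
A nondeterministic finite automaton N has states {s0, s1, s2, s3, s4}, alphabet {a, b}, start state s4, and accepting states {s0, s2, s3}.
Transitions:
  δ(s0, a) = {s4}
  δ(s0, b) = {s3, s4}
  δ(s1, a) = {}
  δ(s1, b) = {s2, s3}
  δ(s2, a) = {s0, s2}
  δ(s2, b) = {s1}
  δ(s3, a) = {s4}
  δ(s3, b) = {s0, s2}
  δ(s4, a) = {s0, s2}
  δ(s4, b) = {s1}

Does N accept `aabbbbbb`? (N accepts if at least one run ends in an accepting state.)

Start: {s4}
read a: {s0, s2}
read a: {s0, s2, s4}
read b: {s1, s3, s4}
read b: {s0, s1, s2, s3}
read b: {s0, s1, s2, s3, s4}
read b: {s0, s1, s2, s3, s4}
read b: {s0, s1, s2, s3, s4}
read b: {s0, s1, s2, s3, s4}
Reachable ∩ accepting = {s0, s2, s3} — nonempty.

accepted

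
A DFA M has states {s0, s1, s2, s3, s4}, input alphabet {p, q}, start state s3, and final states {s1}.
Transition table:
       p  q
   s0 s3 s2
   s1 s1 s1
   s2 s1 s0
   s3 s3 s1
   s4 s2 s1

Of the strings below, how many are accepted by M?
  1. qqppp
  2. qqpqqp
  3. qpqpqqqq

3

qqppp: accepted
qqpqqp: accepted
qpqpqqqq: accepted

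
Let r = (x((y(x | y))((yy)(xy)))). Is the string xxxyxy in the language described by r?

No split of xxxyxy into u·v has x matching u and ((y(x|y))((yy)(xy))) matching v.

no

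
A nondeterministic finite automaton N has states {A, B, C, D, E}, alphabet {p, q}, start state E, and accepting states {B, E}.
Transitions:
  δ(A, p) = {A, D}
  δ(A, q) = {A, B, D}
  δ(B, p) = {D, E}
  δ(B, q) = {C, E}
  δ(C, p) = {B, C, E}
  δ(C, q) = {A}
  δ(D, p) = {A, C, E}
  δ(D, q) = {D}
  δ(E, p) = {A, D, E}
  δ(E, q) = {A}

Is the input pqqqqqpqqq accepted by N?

Start: {E}
read p: {A, D, E}
read q: {A, B, D}
read q: {A, B, C, D, E}
read q: {A, B, C, D, E}
read q: {A, B, C, D, E}
read q: {A, B, C, D, E}
read p: {A, B, C, D, E}
read q: {A, B, C, D, E}
read q: {A, B, C, D, E}
read q: {A, B, C, D, E}
Reachable ∩ accepting = {B, E} — nonempty.

accepted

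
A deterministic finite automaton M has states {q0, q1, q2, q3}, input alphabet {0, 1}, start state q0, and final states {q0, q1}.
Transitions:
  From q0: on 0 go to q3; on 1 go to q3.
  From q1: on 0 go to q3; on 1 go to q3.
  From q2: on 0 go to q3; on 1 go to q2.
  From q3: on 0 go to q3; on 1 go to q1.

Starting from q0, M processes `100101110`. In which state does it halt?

q0 --1--> q3
q3 --0--> q3
q3 --0--> q3
q3 --1--> q1
q1 --0--> q3
q3 --1--> q1
q1 --1--> q3
q3 --1--> q1
q1 --0--> q3

q3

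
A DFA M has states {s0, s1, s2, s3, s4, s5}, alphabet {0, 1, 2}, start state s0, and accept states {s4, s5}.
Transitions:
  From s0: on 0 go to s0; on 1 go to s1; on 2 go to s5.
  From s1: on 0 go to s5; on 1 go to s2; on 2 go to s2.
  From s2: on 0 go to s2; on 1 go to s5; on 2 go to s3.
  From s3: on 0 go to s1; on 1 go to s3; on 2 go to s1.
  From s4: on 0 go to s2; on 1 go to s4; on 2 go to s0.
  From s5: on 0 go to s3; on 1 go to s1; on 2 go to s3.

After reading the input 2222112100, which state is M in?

s0 --2--> s5
s5 --2--> s3
s3 --2--> s1
s1 --2--> s2
s2 --1--> s5
s5 --1--> s1
s1 --2--> s2
s2 --1--> s5
s5 --0--> s3
s3 --0--> s1

s1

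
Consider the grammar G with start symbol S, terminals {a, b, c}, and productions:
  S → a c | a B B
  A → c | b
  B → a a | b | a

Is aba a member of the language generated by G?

S ⇒ aBB ⇒ abB ⇒ aba

yes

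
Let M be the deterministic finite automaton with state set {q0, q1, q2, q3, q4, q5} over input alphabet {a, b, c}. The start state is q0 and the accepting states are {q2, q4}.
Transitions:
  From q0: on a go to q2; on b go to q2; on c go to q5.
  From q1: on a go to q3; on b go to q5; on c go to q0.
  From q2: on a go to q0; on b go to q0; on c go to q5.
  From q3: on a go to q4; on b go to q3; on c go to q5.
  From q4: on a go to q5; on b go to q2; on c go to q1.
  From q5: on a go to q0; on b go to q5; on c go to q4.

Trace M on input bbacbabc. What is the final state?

q0 --b--> q2
q2 --b--> q0
q0 --a--> q2
q2 --c--> q5
q5 --b--> q5
q5 --a--> q0
q0 --b--> q2
q2 --c--> q5

q5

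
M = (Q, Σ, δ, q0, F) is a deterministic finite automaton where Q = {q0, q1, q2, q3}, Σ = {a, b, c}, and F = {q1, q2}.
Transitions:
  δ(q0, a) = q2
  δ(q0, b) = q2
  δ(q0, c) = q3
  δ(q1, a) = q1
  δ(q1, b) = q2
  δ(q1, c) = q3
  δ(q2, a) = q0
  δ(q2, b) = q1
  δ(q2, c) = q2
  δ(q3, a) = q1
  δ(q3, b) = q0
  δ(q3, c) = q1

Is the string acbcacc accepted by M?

accepted

q0 --a--> q2
q2 --c--> q2
q2 --b--> q1
q1 --c--> q3
q3 --a--> q1
q1 --c--> q3
q3 --c--> q1
End in state q1, which is an accepting state.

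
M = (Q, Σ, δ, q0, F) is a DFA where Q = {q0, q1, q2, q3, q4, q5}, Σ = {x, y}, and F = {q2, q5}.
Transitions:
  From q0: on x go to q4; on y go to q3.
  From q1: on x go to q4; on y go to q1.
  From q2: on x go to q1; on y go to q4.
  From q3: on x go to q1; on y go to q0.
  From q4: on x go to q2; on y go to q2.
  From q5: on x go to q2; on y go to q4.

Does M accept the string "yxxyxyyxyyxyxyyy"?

rejected

q0 --y--> q3
q3 --x--> q1
q1 --x--> q4
q4 --y--> q2
q2 --x--> q1
q1 --y--> q1
q1 --y--> q1
q1 --x--> q4
q4 --y--> q2
q2 --y--> q4
q4 --x--> q2
q2 --y--> q4
q4 --x--> q2
q2 --y--> q4
q4 --y--> q2
q2 --y--> q4
End in state q4, which is not an accepting state.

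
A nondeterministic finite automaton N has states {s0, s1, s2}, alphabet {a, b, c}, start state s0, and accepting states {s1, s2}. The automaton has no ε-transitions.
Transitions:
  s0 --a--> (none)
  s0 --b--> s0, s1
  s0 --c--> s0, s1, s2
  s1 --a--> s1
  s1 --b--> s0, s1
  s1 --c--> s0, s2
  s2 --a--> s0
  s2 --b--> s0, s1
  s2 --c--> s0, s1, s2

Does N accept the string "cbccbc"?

accepted

Start: {s0}
read c: {s0, s1, s2}
read b: {s0, s1}
read c: {s0, s1, s2}
read c: {s0, s1, s2}
read b: {s0, s1}
read c: {s0, s1, s2}
Reachable ∩ accepting = {s1, s2} — nonempty.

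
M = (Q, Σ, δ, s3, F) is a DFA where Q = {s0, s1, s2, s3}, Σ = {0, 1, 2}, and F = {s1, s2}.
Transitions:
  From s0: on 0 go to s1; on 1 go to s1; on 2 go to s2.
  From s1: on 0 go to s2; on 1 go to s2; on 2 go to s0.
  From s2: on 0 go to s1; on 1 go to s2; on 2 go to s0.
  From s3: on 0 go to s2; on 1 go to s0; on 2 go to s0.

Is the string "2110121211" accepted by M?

accepted

s3 --2--> s0
s0 --1--> s1
s1 --1--> s2
s2 --0--> s1
s1 --1--> s2
s2 --2--> s0
s0 --1--> s1
s1 --2--> s0
s0 --1--> s1
s1 --1--> s2
End in state s2, which is an accepting state.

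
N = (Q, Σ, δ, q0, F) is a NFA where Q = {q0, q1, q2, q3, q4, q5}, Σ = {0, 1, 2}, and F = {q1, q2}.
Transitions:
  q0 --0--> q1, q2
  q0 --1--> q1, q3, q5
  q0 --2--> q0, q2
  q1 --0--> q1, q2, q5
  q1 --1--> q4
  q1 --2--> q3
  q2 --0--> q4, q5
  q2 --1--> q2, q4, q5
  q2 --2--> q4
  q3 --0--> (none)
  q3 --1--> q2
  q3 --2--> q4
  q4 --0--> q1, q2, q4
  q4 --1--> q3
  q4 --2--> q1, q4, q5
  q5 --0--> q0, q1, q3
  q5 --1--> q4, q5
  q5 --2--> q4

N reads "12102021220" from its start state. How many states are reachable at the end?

6

Start: {q0}
read 1: {q1, q3, q5}
read 2: {q3, q4}
read 1: {q2, q3}
read 0: {q4, q5}
read 2: {q1, q4, q5}
read 0: {q0, q1, q2, q3, q4, q5}
read 2: {q0, q1, q2, q3, q4, q5}
read 1: {q1, q2, q3, q4, q5}
read 2: {q1, q3, q4, q5}
read 2: {q1, q3, q4, q5}
read 0: {q0, q1, q2, q3, q4, q5}
Final reachable set {q0, q1, q2, q3, q4, q5} has 6 states.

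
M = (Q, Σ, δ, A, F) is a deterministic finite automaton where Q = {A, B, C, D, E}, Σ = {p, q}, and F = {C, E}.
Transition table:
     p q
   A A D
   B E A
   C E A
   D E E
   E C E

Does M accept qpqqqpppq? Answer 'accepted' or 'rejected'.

A --q--> D
D --p--> E
E --q--> E
E --q--> E
E --q--> E
E --p--> C
C --p--> E
E --p--> C
C --q--> A
End in state A, which is not an accepting state.

rejected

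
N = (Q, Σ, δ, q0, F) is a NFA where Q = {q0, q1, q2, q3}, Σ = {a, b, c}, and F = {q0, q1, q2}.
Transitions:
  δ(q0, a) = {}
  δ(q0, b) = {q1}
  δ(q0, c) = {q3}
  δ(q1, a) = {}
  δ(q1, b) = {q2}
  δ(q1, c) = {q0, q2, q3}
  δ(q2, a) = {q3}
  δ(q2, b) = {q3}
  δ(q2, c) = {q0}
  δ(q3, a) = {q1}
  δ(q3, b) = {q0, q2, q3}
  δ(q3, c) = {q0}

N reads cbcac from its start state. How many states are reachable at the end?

Start: {q0}
read c: {q3}
read b: {q0, q2, q3}
read c: {q0, q3}
read a: {q1}
read c: {q0, q2, q3}
Final reachable set {q0, q2, q3} has 3 states.

3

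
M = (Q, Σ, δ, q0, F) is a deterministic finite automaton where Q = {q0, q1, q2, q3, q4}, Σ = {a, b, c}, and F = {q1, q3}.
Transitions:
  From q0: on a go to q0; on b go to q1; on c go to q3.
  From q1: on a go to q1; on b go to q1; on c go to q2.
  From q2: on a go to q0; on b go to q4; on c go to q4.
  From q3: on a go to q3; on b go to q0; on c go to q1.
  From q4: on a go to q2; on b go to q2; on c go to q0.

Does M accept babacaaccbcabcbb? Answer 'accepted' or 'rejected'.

rejected

q0 --b--> q1
q1 --a--> q1
q1 --b--> q1
q1 --a--> q1
q1 --c--> q2
q2 --a--> q0
q0 --a--> q0
q0 --c--> q3
q3 --c--> q1
q1 --b--> q1
q1 --c--> q2
q2 --a--> q0
q0 --b--> q1
q1 --c--> q2
q2 --b--> q4
q4 --b--> q2
End in state q2, which is not an accepting state.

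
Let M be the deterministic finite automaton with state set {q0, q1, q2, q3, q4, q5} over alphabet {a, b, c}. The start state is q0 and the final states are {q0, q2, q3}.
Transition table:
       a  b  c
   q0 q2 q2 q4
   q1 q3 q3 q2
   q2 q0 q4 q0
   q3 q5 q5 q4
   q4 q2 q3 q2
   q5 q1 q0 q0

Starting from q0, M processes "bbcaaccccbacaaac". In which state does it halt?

q0 --b--> q2
q2 --b--> q4
q4 --c--> q2
q2 --a--> q0
q0 --a--> q2
q2 --c--> q0
q0 --c--> q4
q4 --c--> q2
q2 --c--> q0
q0 --b--> q2
q2 --a--> q0
q0 --c--> q4
q4 --a--> q2
q2 --a--> q0
q0 --a--> q2
q2 --c--> q0

q0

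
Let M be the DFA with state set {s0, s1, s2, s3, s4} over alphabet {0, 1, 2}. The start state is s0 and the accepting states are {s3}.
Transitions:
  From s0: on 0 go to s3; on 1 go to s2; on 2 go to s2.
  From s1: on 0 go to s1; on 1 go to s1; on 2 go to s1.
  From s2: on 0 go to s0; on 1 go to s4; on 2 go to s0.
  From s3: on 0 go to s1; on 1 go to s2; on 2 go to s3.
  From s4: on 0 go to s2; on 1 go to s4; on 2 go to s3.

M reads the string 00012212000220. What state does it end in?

s1

s0 --0--> s3
s3 --0--> s1
s1 --0--> s1
s1 --1--> s1
s1 --2--> s1
s1 --2--> s1
s1 --1--> s1
s1 --2--> s1
s1 --0--> s1
s1 --0--> s1
s1 --0--> s1
s1 --2--> s1
s1 --2--> s1
s1 --0--> s1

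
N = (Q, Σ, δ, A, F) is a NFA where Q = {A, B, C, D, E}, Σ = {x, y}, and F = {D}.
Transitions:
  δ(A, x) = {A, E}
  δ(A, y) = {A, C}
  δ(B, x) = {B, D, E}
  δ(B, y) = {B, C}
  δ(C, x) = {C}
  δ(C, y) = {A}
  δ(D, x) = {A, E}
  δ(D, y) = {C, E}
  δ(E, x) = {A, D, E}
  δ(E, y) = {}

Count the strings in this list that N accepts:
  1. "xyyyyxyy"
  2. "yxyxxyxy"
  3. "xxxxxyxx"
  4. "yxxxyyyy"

1

"xyyyyxyy": rejected
"yxyxxyxy": rejected
"xxxxxyxx": accepted
"yxxxyyyy": rejected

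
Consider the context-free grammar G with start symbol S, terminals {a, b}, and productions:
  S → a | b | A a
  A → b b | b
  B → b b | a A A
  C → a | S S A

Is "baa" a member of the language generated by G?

no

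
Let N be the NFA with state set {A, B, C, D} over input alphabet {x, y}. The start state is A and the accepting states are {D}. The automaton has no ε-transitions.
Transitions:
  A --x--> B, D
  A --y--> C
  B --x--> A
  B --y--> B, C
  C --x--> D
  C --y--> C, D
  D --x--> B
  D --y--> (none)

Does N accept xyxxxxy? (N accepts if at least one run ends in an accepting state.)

Start: {A}
read x: {B, D}
read y: {B, C}
read x: {A, D}
read x: {B, D}
read x: {A, B}
read x: {A, B, D}
read y: {B, C}
Reachable ∩ accepting = {} — empty.

rejected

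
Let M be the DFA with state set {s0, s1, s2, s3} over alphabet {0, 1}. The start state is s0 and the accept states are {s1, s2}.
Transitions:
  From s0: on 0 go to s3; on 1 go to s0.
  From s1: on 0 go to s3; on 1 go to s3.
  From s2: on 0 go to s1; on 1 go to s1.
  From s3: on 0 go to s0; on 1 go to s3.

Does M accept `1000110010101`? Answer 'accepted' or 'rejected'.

rejected

s0 --1--> s0
s0 --0--> s3
s3 --0--> s0
s0 --0--> s3
s3 --1--> s3
s3 --1--> s3
s3 --0--> s0
s0 --0--> s3
s3 --1--> s3
s3 --0--> s0
s0 --1--> s0
s0 --0--> s3
s3 --1--> s3
End in state s3, which is not an accepting state.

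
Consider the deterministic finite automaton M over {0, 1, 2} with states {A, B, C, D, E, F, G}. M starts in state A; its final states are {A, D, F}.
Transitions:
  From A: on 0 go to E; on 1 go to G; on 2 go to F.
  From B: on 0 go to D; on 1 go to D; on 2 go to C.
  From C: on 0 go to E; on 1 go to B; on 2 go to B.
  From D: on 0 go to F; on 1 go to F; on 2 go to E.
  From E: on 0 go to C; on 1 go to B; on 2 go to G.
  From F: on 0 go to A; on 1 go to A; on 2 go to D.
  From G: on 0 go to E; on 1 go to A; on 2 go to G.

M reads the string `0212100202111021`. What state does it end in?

A --0--> E
E --2--> G
G --1--> A
A --2--> F
F --1--> A
A --0--> E
E --0--> C
C --2--> B
B --0--> D
D --2--> E
E --1--> B
B --1--> D
D --1--> F
F --0--> A
A --2--> F
F --1--> A

A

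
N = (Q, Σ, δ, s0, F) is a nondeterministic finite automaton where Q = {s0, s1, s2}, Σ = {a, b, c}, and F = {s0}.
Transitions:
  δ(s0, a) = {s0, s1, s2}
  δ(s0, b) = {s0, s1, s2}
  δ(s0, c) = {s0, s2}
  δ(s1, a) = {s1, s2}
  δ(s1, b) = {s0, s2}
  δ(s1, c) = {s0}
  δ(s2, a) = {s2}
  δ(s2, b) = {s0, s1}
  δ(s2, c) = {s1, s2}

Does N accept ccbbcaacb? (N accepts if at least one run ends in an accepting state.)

Start: {s0}
read c: {s0, s2}
read c: {s0, s1, s2}
read b: {s0, s1, s2}
read b: {s0, s1, s2}
read c: {s0, s1, s2}
read a: {s0, s1, s2}
read a: {s0, s1, s2}
read c: {s0, s1, s2}
read b: {s0, s1, s2}
Reachable ∩ accepting = {s0} — nonempty.

accepted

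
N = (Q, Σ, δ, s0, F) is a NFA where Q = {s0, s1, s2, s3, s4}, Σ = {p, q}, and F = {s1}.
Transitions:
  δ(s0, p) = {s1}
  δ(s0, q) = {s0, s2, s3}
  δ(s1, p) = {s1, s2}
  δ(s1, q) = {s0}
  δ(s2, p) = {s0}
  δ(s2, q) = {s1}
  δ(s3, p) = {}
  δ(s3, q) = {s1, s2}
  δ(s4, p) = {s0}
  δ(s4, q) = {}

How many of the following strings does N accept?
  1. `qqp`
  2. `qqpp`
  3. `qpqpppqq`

3

`qqp`: accepted
`qqpp`: accepted
`qpqpppqq`: accepted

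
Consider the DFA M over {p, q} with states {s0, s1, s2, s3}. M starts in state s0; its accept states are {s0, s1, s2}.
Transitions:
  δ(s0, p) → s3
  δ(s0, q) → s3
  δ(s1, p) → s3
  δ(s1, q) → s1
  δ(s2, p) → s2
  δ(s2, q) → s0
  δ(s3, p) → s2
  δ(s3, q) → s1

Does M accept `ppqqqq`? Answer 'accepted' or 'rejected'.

accepted

s0 --p--> s3
s3 --p--> s2
s2 --q--> s0
s0 --q--> s3
s3 --q--> s1
s1 --q--> s1
End in state s1, which is an accepting state.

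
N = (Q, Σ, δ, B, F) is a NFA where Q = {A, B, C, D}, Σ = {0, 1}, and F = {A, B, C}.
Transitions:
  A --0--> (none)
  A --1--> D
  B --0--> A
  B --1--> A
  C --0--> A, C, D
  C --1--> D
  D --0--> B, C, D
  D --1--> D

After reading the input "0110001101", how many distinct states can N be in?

Start: {B}
read 0: {A}
read 1: {D}
read 1: {D}
read 0: {B, C, D}
read 0: {A, B, C, D}
read 0: {A, B, C, D}
read 1: {A, D}
read 1: {D}
read 0: {B, C, D}
read 1: {A, D}
Final reachable set {A, D} has 2 states.

2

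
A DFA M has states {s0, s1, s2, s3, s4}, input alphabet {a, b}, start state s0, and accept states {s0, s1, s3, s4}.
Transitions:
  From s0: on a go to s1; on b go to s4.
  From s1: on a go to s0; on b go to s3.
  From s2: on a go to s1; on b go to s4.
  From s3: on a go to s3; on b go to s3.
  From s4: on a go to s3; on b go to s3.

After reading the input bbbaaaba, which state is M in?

s3

s0 --b--> s4
s4 --b--> s3
s3 --b--> s3
s3 --a--> s3
s3 --a--> s3
s3 --a--> s3
s3 --b--> s3
s3 --a--> s3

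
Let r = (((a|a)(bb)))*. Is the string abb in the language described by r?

yes

Split into 1 piece abb; each matches ((a|a)(bb)).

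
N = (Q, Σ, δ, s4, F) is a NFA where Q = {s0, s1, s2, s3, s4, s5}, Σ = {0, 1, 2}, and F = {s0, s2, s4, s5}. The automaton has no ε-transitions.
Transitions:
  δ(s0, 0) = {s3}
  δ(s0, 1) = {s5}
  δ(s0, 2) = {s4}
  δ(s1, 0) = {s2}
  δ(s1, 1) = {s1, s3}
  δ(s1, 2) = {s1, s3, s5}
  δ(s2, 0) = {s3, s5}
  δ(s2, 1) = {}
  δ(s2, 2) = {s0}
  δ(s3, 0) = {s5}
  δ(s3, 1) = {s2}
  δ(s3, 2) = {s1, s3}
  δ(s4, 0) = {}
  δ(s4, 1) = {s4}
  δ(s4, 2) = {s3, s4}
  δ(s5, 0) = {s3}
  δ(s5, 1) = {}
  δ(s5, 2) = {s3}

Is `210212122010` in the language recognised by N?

accepted

Start: {s4}
read 2: {s3, s4}
read 1: {s2, s4}
read 0: {s3, s5}
read 2: {s1, s3}
read 1: {s1, s2, s3}
read 2: {s0, s1, s3, s5}
read 1: {s1, s2, s3, s5}
read 2: {s0, s1, s3, s5}
read 2: {s1, s3, s4, s5}
read 0: {s2, s3, s5}
read 1: {s2}
read 0: {s3, s5}
Reachable ∩ accepting = {s5} — nonempty.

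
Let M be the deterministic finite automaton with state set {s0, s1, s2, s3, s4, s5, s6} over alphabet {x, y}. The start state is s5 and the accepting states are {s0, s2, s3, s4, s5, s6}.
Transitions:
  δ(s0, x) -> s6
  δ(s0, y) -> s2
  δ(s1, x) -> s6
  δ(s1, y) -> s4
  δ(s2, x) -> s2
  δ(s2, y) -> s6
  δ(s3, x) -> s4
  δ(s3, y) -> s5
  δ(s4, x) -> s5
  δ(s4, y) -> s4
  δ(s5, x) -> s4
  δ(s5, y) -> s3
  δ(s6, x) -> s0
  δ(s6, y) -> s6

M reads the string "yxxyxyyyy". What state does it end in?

s4

s5 --y--> s3
s3 --x--> s4
s4 --x--> s5
s5 --y--> s3
s3 --x--> s4
s4 --y--> s4
s4 --y--> s4
s4 --y--> s4
s4 --y--> s4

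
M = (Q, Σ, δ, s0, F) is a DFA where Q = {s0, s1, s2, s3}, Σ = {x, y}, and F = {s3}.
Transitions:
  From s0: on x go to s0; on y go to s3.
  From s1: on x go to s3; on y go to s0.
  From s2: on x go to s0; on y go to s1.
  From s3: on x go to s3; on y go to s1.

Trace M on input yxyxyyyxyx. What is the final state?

s0 --y--> s3
s3 --x--> s3
s3 --y--> s1
s1 --x--> s3
s3 --y--> s1
s1 --y--> s0
s0 --y--> s3
s3 --x--> s3
s3 --y--> s1
s1 --x--> s3

s3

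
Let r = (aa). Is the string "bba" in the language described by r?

No split of bba into u·v has a matching u and a matching v.

no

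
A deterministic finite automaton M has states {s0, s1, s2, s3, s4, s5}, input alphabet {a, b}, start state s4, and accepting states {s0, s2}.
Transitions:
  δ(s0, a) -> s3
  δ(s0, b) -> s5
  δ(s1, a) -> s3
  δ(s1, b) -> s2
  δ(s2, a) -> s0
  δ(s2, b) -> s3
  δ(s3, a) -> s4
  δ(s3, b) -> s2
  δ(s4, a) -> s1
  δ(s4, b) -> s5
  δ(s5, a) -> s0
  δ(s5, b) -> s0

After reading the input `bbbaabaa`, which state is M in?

s4 --b--> s5
s5 --b--> s0
s0 --b--> s5
s5 --a--> s0
s0 --a--> s3
s3 --b--> s2
s2 --a--> s0
s0 --a--> s3

s3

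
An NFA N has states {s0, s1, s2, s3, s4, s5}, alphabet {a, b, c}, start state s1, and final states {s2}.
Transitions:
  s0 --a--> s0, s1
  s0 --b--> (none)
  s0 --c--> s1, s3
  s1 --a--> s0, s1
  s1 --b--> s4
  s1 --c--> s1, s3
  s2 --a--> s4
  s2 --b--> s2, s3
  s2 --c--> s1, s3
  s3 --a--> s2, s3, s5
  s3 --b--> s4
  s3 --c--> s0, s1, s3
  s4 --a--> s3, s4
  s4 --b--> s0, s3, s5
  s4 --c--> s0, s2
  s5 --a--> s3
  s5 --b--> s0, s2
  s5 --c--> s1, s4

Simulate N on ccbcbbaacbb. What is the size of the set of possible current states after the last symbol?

Start: {s1}
read c: {s1, s3}
read c: {s0, s1, s3}
read b: {s4}
read c: {s0, s2}
read b: {s2, s3}
read b: {s2, s3, s4}
read a: {s2, s3, s4, s5}
read a: {s2, s3, s4, s5}
read c: {s0, s1, s2, s3, s4}
read b: {s0, s2, s3, s4, s5}
read b: {s0, s2, s3, s4, s5}
Final reachable set {s0, s2, s3, s4, s5} has 5 states.

5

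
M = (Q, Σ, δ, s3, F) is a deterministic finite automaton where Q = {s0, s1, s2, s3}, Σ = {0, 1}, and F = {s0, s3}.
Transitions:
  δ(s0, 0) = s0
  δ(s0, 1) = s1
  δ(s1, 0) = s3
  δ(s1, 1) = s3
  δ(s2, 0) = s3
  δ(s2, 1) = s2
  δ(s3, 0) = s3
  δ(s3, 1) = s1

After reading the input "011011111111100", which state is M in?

s3

s3 --0--> s3
s3 --1--> s1
s1 --1--> s3
s3 --0--> s3
s3 --1--> s1
s1 --1--> s3
s3 --1--> s1
s1 --1--> s3
s3 --1--> s1
s1 --1--> s3
s3 --1--> s1
s1 --1--> s3
s3 --1--> s1
s1 --0--> s3
s3 --0--> s3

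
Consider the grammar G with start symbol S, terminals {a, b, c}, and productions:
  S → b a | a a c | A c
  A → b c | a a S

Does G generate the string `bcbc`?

no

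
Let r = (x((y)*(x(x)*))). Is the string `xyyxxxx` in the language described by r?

Split as x·yyxxxx: x matches x and ((y)*(x(x)*)) matches yyxxxx.

yes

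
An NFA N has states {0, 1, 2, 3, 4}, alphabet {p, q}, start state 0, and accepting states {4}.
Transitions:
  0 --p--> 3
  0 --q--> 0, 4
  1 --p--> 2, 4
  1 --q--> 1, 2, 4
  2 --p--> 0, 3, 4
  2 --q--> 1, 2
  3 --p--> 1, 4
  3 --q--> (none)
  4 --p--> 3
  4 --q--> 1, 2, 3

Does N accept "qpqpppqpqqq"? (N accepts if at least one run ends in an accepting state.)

rejected

Start: {0}
read q: {0, 4}
read p: {3}
read q: {}
The reachable set is empty and stays empty for the remaining 8 symbols.
Reachable ∩ accepting = {} — empty.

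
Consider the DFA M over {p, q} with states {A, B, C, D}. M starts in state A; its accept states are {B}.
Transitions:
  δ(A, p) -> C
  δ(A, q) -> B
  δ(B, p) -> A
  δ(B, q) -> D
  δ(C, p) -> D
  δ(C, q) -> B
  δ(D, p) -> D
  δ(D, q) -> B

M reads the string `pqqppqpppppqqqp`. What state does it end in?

A --p--> C
C --q--> B
B --q--> D
D --p--> D
D --p--> D
D --q--> B
B --p--> A
A --p--> C
C --p--> D
D --p--> D
D --p--> D
D --q--> B
B --q--> D
D --q--> B
B --p--> A

A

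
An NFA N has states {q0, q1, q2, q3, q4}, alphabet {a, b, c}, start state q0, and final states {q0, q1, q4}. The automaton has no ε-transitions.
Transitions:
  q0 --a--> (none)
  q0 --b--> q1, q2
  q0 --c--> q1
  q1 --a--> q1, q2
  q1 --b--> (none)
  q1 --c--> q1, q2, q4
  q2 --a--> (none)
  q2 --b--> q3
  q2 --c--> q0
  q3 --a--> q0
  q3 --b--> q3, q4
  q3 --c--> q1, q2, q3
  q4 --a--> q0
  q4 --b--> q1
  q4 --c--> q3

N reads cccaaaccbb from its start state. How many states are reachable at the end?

Start: {q0}
read c: {q1}
read c: {q1, q2, q4}
read c: {q0, q1, q2, q3, q4}
read a: {q0, q1, q2}
read a: {q1, q2}
read a: {q1, q2}
read c: {q0, q1, q2, q4}
read c: {q0, q1, q2, q3, q4}
read b: {q1, q2, q3, q4}
read b: {q1, q3, q4}
Final reachable set {q1, q3, q4} has 3 states.

3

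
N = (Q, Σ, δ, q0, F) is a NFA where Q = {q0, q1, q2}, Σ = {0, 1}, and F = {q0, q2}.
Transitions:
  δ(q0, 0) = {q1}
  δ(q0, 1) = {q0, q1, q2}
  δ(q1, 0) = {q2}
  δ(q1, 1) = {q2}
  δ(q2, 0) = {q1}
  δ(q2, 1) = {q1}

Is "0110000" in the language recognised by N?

Start: {q0}
read 0: {q1}
read 1: {q2}
read 1: {q1}
read 0: {q2}
read 0: {q1}
read 0: {q2}
read 0: {q1}
Reachable ∩ accepting = {} — empty.

rejected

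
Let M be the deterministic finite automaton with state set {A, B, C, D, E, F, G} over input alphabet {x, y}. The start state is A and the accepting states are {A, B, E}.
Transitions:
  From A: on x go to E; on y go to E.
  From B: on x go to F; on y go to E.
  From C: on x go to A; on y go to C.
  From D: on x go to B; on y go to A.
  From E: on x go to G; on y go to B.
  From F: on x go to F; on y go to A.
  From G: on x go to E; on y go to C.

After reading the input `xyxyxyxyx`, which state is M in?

A --x--> E
E --y--> B
B --x--> F
F --y--> A
A --x--> E
E --y--> B
B --x--> F
F --y--> A
A --x--> E

E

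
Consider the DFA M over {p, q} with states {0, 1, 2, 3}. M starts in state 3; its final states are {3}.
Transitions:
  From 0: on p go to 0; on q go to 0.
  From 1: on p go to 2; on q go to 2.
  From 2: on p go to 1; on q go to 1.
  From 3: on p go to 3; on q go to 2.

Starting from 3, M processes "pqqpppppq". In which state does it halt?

1

3 --p--> 3
3 --q--> 2
2 --q--> 1
1 --p--> 2
2 --p--> 1
1 --p--> 2
2 --p--> 1
1 --p--> 2
2 --q--> 1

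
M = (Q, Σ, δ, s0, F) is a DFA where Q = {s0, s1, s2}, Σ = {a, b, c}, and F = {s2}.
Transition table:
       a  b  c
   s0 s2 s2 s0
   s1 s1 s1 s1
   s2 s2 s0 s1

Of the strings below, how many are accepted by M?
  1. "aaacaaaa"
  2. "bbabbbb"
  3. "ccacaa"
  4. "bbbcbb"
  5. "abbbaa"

"aaacaaaa": rejected
"bbabbbb": accepted
"ccacaa": rejected
"bbbcbb": rejected
"abbbaa": accepted

2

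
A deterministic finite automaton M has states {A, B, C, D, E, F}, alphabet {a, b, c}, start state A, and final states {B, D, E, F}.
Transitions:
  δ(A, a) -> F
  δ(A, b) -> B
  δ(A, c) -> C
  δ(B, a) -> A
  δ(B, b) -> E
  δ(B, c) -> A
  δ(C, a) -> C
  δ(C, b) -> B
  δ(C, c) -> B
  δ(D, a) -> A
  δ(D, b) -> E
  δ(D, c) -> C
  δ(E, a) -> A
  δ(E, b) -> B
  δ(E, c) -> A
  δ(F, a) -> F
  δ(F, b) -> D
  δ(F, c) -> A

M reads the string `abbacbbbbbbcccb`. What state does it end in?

A --a--> F
F --b--> D
D --b--> E
E --a--> A
A --c--> C
C --b--> B
B --b--> E
E --b--> B
B --b--> E
E --b--> B
B --b--> E
E --c--> A
A --c--> C
C --c--> B
B --b--> E

E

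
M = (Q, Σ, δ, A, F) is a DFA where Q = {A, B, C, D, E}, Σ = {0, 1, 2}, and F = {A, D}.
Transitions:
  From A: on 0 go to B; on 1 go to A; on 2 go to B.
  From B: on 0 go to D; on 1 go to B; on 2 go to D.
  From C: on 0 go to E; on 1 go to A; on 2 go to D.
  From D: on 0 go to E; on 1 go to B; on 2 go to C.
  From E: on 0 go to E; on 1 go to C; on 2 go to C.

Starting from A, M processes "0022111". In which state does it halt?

A --0--> B
B --0--> D
D --2--> C
C --2--> D
D --1--> B
B --1--> B
B --1--> B

B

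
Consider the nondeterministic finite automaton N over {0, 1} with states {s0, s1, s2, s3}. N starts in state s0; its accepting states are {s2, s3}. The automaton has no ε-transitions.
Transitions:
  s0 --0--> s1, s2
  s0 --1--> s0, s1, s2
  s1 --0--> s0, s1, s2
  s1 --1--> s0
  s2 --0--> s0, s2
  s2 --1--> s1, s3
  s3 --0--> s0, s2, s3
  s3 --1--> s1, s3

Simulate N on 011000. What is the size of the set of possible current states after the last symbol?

4

Start: {s0}
read 0: {s1, s2}
read 1: {s0, s1, s3}
read 1: {s0, s1, s2, s3}
read 0: {s0, s1, s2, s3}
read 0: {s0, s1, s2, s3}
read 0: {s0, s1, s2, s3}
Final reachable set {s0, s1, s2, s3} has 4 states.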